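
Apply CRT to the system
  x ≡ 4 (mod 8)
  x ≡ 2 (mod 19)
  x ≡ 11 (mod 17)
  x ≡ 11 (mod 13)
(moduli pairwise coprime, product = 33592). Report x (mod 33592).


Product of moduli M = 8 · 19 · 17 · 13 = 33592.
Merge one congruence at a time:
  Start: x ≡ 4 (mod 8).
  Combine with x ≡ 2 (mod 19); new modulus lcm = 152.
    Write x = 4 + 8·t and substitute into x ≡ 2 (mod 19): 8·t ≡ 2 − 4 = -2 (mod 19).
    Reduce coefficients mod 19: 8·t ≡ 17 (mod 19).
    The inverse of 8 mod 19 is 12 (since 8·12 = 96 = 5·19 + 1), so t ≡ 12·17 = 204 ≡ 14 (mod 19).
    Then x = 4 + 8·14 = 116, valid modulo lcm(8, 19) = 152: x ≡ 116 (mod 152).
  Combine with x ≡ 11 (mod 17); new modulus lcm = 2584.
    Write x = 116 + 152·t and substitute into x ≡ 11 (mod 17): 152·t ≡ 11 − 116 = -105 (mod 17).
    Reduce coefficients mod 17: 16·t ≡ 14 (mod 17).
    The inverse of 16 mod 17 is 16 (since 16·16 = 256 = 15·17 + 1), so t ≡ 16·14 = 224 ≡ 3 (mod 17).
    Then x = 116 + 152·3 = 572, valid modulo lcm(152, 17) = 2584: x ≡ 572 (mod 2584).
  Combine with x ≡ 11 (mod 13); new modulus lcm = 33592.
    Write x = 572 + 2584·t and substitute into x ≡ 11 (mod 13): 2584·t ≡ 11 − 572 = -561 (mod 13).
    Reduce coefficients mod 13: 10·t ≡ 11 (mod 13).
    The inverse of 10 mod 13 is 4 (since 10·4 = 40 = 3·13 + 1), so t ≡ 4·11 = 44 ≡ 5 (mod 13).
    Then x = 572 + 2584·5 = 13492, valid modulo lcm(2584, 13) = 33592: x ≡ 13492 (mod 33592).
Verify against each original: 13492 mod 8 = 4, 13492 mod 19 = 2, 13492 mod 17 = 11, 13492 mod 13 = 11.

x ≡ 13492 (mod 33592).


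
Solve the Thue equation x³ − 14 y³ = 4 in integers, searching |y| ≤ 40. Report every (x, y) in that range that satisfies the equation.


The equation is x³ - 14y³ = 4. For fixed y, x³ = 14·y³ + 4, so a solution requires the RHS to be a perfect cube.
Strategy: iterate y from -40 to 40, compute RHS = 14·y³ + 4, and check whether it is a (positive or negative) perfect cube.
Check small values of y:
  y = 0: RHS = 4 is not a perfect cube.
  y = 1: RHS = 18 is not a perfect cube.
  y = -1: RHS = -10 is not a perfect cube.
  y = 2: RHS = 116 is not a perfect cube.
  y = -2: RHS = -108 is not a perfect cube.
  y = 3: RHS = 382 is not a perfect cube.
  y = -3: RHS = -374 is not a perfect cube.
Continuing the search up to |y| = 40 finds no solutions either.
No (x, y) in the scanned range satisfies the equation.

No integer solutions with |y| ≤ 40.


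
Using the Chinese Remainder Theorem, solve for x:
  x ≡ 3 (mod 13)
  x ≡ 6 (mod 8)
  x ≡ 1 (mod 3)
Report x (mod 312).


Moduli 13, 8, 3 are pairwise coprime; by CRT there is a unique solution modulo M = 13 · 8 · 3 = 312.
Solve pairwise, accumulating the modulus:
  Start with x ≡ 3 (mod 13).
  Combine with x ≡ 6 (mod 8): since gcd(13, 8) = 1, we get a unique residue mod 104.
    Write x = 3 + 13·t and substitute into x ≡ 6 (mod 8): 13·t ≡ 6 − 3 = 3 (mod 8).
    Reduce coefficients mod 8: 5·t ≡ 3 (mod 8).
    The inverse of 5 mod 8 is 5 (since 5·5 = 25 = 3·8 + 1), so t ≡ 5·3 = 15 ≡ 7 (mod 8).
    Then x = 3 + 13·7 = 94, valid modulo lcm(13, 8) = 104: x ≡ 94 (mod 104).
  Combine with x ≡ 1 (mod 3): since gcd(104, 3) = 1, we get a unique residue mod 312.
    Write x = 94 + 104·t and substitute into x ≡ 1 (mod 3): 104·t ≡ 1 − 94 = -93 (mod 3).
    Reduce coefficients mod 3: 2·t ≡ 0 (mod 3).
    The inverse of 2 mod 3 is 2 (since 2·2 = 4 = 1·3 + 1), so t ≡ 2·0 = 0 ≡ 0 (mod 3).
    Then x = 94 + 104·0 = 94, valid modulo lcm(104, 3) = 312: x ≡ 94 (mod 312).
Verify: 94 mod 13 = 3 ✓, 94 mod 8 = 6 ✓, 94 mod 3 = 1 ✓.

x ≡ 94 (mod 312).


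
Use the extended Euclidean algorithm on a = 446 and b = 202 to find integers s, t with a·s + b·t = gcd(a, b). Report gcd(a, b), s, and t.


Euclidean algorithm on (446, 202) — divide until remainder is 0:
  446 = 2 · 202 + 42
  202 = 4 · 42 + 34
  42 = 1 · 34 + 8
  34 = 4 · 8 + 2
  8 = 4 · 2 + 0
gcd(446, 202) = 2.
Track Bezout coefficients alongside the remainders: start with r₀ = 446 = a·1 + b·0 (s = 1, t = 0) and r₁ = 202 = a·0 + b·1 (s = 0, t = 1); each new remainder r_{k+1} = r_{k-1} − q_k·r_k inherits s_{k+1} = s_{k-1} − q_k·s_k, t_{k+1} = t_{k-1} − q_k·t_k, so r_k = a·s_k + b·t_k at every step:
  q = 2: r = 42, s = 1 − 2·0 = 1, t = 0 − 2·1 = -2  (check: 446·1 + 202·(-2) = 42)
  q = 4: r = 34, s = 0 − 4·1 = -4, t = 1 − 4·(-2) = 9  (check: 446·(-4) + 202·9 = 34)
  q = 1: r = 8, s = 1 − 1·(-4) = 5, t = -2 − 1·9 = -11  (check: 446·5 + 202·(-11) = 8)
  q = 4: r = 2, s = -4 − 4·5 = -24, t = 9 − 4·(-11) = 53  (check: 446·(-24) + 202·53 = 2)
The row with r = 2 (the gcd) gives the Bezout coefficients s = -24, t = 53.
Result: 446 · (-24) + 202 · (53) = 2.

gcd(446, 202) = 2; s = -24, t = 53 (check: 446·(-24) + 202·53 = 2).


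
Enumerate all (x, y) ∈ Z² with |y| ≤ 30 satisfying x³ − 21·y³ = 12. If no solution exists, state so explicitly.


The equation is x³ - 21y³ = 12. For fixed y, x³ = 21·y³ + 12, so a solution requires the RHS to be a perfect cube.
Strategy: iterate y from -30 to 30, compute RHS = 21·y³ + 12, and check whether it is a (positive or negative) perfect cube.
Check small values of y:
  y = 0: RHS = 12 is not a perfect cube.
  y = 1: RHS = 33 is not a perfect cube.
  y = -1: RHS = -9 is not a perfect cube.
  y = 2: RHS = 180 is not a perfect cube.
  y = -2: RHS = -156 is not a perfect cube.
  y = 3: RHS = 579 is not a perfect cube.
  y = -3: RHS = -555 is not a perfect cube.
Continuing the search up to |y| = 30 finds no solutions either.
No (x, y) in the scanned range satisfies the equation.

No integer solutions with |y| ≤ 30.


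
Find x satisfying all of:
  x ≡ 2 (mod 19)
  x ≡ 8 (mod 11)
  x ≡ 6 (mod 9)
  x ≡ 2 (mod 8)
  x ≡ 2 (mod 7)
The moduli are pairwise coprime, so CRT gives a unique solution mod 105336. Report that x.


Product of moduli M = 19 · 11 · 9 · 8 · 7 = 105336.
Merge one congruence at a time:
  Start: x ≡ 2 (mod 19).
  Combine with x ≡ 8 (mod 11); new modulus lcm = 209.
    Write x = 2 + 19·t and substitute into x ≡ 8 (mod 11): 19·t ≡ 8 − 2 = 6 (mod 11).
    Reduce coefficients mod 11: 8·t ≡ 6 (mod 11).
    The inverse of 8 mod 11 is 7 (since 8·7 = 56 = 5·11 + 1), so t ≡ 7·6 = 42 ≡ 9 (mod 11).
    Then x = 2 + 19·9 = 173, valid modulo lcm(19, 11) = 209: x ≡ 173 (mod 209).
  Combine with x ≡ 6 (mod 9); new modulus lcm = 1881.
    Write x = 173 + 209·t and substitute into x ≡ 6 (mod 9): 209·t ≡ 6 − 173 = -167 (mod 9).
    Reduce coefficients mod 9: 2·t ≡ 4 (mod 9).
    The inverse of 2 mod 9 is 5 (since 2·5 = 10 = 1·9 + 1), so t ≡ 5·4 = 20 ≡ 2 (mod 9).
    Then x = 173 + 209·2 = 591, valid modulo lcm(209, 9) = 1881: x ≡ 591 (mod 1881).
  Combine with x ≡ 2 (mod 8); new modulus lcm = 15048.
    Write x = 591 + 1881·t and substitute into x ≡ 2 (mod 8): 1881·t ≡ 2 − 591 = -589 (mod 8).
    Reduce coefficients mod 8: 1·t ≡ 3 (mod 8).
    So t ≡ 3 (mod 8).
    Then x = 591 + 1881·3 = 6234, valid modulo lcm(1881, 8) = 15048: x ≡ 6234 (mod 15048).
  Combine with x ≡ 2 (mod 7); new modulus lcm = 105336.
    Write x = 6234 + 15048·t and substitute into x ≡ 2 (mod 7): 15048·t ≡ 2 − 6234 = -6232 (mod 7).
    Reduce coefficients mod 7: 5·t ≡ 5 (mod 7).
    The inverse of 5 mod 7 is 3 (since 5·3 = 15 = 2·7 + 1), so t ≡ 3·5 = 15 ≡ 1 (mod 7).
    Then x = 6234 + 15048·1 = 21282, valid modulo lcm(15048, 7) = 105336: x ≡ 21282 (mod 105336).
Verify against each original: 21282 mod 19 = 2, 21282 mod 11 = 8, 21282 mod 9 = 6, 21282 mod 8 = 2, 21282 mod 7 = 2.

x ≡ 21282 (mod 105336).


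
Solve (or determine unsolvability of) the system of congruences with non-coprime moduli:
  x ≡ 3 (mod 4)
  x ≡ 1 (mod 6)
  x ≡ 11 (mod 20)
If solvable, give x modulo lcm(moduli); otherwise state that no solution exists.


Moduli 4, 6, 20 are not pairwise coprime, so CRT works modulo lcm(m_i) when all pairwise compatibility conditions hold.
Pairwise compatibility: gcd(m_i, m_j) must divide a_i - a_j for every pair.
Merge one congruence at a time:
  Start: x ≡ 3 (mod 4).
  Combine with x ≡ 1 (mod 6): gcd(4, 6) = 2; 1 - 3 = -2, which IS divisible by 2, so compatible.
    Write x = 3 + 4·t and substitute into x ≡ 1 (mod 6): 4·t ≡ 1 − 3 = -2 (mod 6).
    Divide the congruence (and modulus) by g = 2: 2·t ≡ -1 (mod 3).
    Reduce coefficients mod 3: 2·t ≡ 2 (mod 3).
    The inverse of 2 mod 3 is 2 (since 2·2 = 4 = 1·3 + 1), so t ≡ 2·2 = 4 ≡ 1 (mod 3).
    Then x = 3 + 4·1 = 7, valid modulo lcm(4, 6) = 12: x ≡ 7 (mod 12).
  Combine with x ≡ 11 (mod 20): gcd(12, 20) = 4; 11 - 7 = 4, which IS divisible by 4, so compatible.
    Write x = 7 + 12·t and substitute into x ≡ 11 (mod 20): 12·t ≡ 11 − 7 = 4 (mod 20).
    Divide the congruence (and modulus) by g = 4: 3·t ≡ 1 (mod 5).
    The inverse of 3 mod 5 is 2 (since 3·2 = 6 = 1·5 + 1), so t ≡ 2·1 = 2 ≡ 2 (mod 5).
    Then x = 7 + 12·2 = 31, valid modulo lcm(12, 20) = 60: x ≡ 31 (mod 60).
Verify: 31 mod 4 = 3, 31 mod 6 = 1, 31 mod 20 = 11.

x ≡ 31 (mod 60).


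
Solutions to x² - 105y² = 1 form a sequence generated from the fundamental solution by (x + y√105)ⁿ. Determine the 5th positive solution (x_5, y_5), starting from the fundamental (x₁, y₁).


Step 1: Find the fundamental solution (x₁, y₁) of x² - 105y² = 1.
  Expand √105 as a continued fraction. a₀ = ⌊√105⌋ = 10; iterate m_{k+1} = d_k·a_k − m_k, d_{k+1} = (105 − m_{k+1}²)/d_k, a_{k+1} = ⌊(a₀ + m_{k+1})/d_{k+1}⌋ (starting m₀ = 0, d₀ = 1), with convergents p_k = a_k·p_{k-1} + p_{k-2}, q_k = a_k·q_{k-1} + q_{k-2} (p₋₁ = 1, q₋₁ = 0):
  k = 0: a₀ = 10; p₀/q₀ = 10/1; p₀² − 105·q₀² = 100 − 105 = -5.
  k = 1: m = 10, d = 5, a = ⌊(10 + 10)/5⌋ = 4; p/q = (4·10 + 1)/(4·1 + 0) = 41/4; p² − 105·q² = 1681 − 1680 = 1.
  The first convergent with p² − 105·q² = 1 gives the fundamental solution (x₁, y₁) = (41, 4).
Step 2: Apply the recurrence (x_{n+1}, y_{n+1}) = (x₁x_n + 105y₁y_n, x₁y_n + y₁x_n) repeatedly.
  From (x_1, y_1) = (41, 4): x_2 = 41·41 + 105·4·4 = 3361; y_2 = 41·4 + 4·41 = 328.
  From (x_2, y_2) = (3361, 328): x_3 = 41·3361 + 105·4·328 = 275561; y_3 = 41·328 + 4·3361 = 26892.
  From (x_3, y_3) = (275561, 26892): x_4 = 41·275561 + 105·4·26892 = 22592641; y_4 = 41·26892 + 4·275561 = 2204816.
  From (x_4, y_4) = (22592641, 2204816): x_5 = 41·22592641 + 105·4·2204816 = 1852321001; y_5 = 41·2204816 + 4·22592641 = 180768020.
Step 3: Verify x_5² - 105·y_5² = 3431093090745642001 - 3431093090745642000 = 1 (should be 1). ✓

(x_1, y_1) = (41, 4); (x_5, y_5) = (1852321001, 180768020).


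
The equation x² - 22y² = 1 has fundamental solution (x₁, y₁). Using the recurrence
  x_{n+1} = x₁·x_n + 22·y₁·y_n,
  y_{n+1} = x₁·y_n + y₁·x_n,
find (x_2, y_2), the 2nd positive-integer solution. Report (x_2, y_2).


Step 1: Find the fundamental solution (x₁, y₁) of x² - 22y² = 1.
  Expand √22 as a continued fraction. a₀ = ⌊√22⌋ = 4; iterate m_{k+1} = d_k·a_k − m_k, d_{k+1} = (22 − m_{k+1}²)/d_k, a_{k+1} = ⌊(a₀ + m_{k+1})/d_{k+1}⌋ (starting m₀ = 0, d₀ = 1), with convergents p_k = a_k·p_{k-1} + p_{k-2}, q_k = a_k·q_{k-1} + q_{k-2} (p₋₁ = 1, q₋₁ = 0):
  k = 0: a₀ = 4; p₀/q₀ = 4/1; p₀² − 22·q₀² = 16 − 22 = -6.
  k = 1: m = 4, d = 6, a = ⌊(4 + 4)/6⌋ = 1; p/q = (1·4 + 1)/(1·1 + 0) = 5/1; p² − 22·q² = 25 − 22 = 3.
  k = 2: m = 2, d = 3, a = ⌊(4 + 2)/3⌋ = 2; p/q = (2·5 + 4)/(2·1 + 1) = 14/3; p² − 22·q² = 196 − 198 = -2.
  k = 3: m = 4, d = 2, a = ⌊(4 + 4)/2⌋ = 4; p/q = (4·14 + 5)/(4·3 + 1) = 61/13; p² − 22·q² = 3721 − 3718 = 3.
  k = 4: m = 4, d = 3, a = ⌊(4 + 4)/3⌋ = 2; p/q = (2·61 + 14)/(2·13 + 3) = 136/29; p² − 22·q² = 18496 − 18502 = -6.
  k = 5: m = 2, d = 6, a = ⌊(4 + 2)/6⌋ = 1; p/q = (1·136 + 61)/(1·29 + 13) = 197/42; p² − 22·q² = 38809 − 38808 = 1.
  The first convergent with p² − 22·q² = 1 gives the fundamental solution (x₁, y₁) = (197, 42).
Step 2: Apply the recurrence (x_{n+1}, y_{n+1}) = (x₁x_n + 22y₁y_n, x₁y_n + y₁x_n) repeatedly.
  From (x_1, y_1) = (197, 42): x_2 = 197·197 + 22·42·42 = 77617; y_2 = 197·42 + 42·197 = 16548.
Step 3: Verify x_2² - 22·y_2² = 6024398689 - 6024398688 = 1 (should be 1). ✓

(x_1, y_1) = (197, 42); (x_2, y_2) = (77617, 16548).


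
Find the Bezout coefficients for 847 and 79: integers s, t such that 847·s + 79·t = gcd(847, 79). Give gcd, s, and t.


Euclidean algorithm on (847, 79) — divide until remainder is 0:
  847 = 10 · 79 + 57
  79 = 1 · 57 + 22
  57 = 2 · 22 + 13
  22 = 1 · 13 + 9
  13 = 1 · 9 + 4
  9 = 2 · 4 + 1
  4 = 4 · 1 + 0
gcd(847, 79) = 1.
Track Bezout coefficients alongside the remainders: start with r₀ = 847 = a·1 + b·0 (s = 1, t = 0) and r₁ = 79 = a·0 + b·1 (s = 0, t = 1); each new remainder r_{k+1} = r_{k-1} − q_k·r_k inherits s_{k+1} = s_{k-1} − q_k·s_k, t_{k+1} = t_{k-1} − q_k·t_k, so r_k = a·s_k + b·t_k at every step:
  q = 10: r = 57, s = 1 − 10·0 = 1, t = 0 − 10·1 = -10  (check: 847·1 + 79·(-10) = 57)
  q = 1: r = 22, s = 0 − 1·1 = -1, t = 1 − 1·(-10) = 11  (check: 847·(-1) + 79·11 = 22)
  q = 2: r = 13, s = 1 − 2·(-1) = 3, t = -10 − 2·11 = -32  (check: 847·3 + 79·(-32) = 13)
  q = 1: r = 9, s = -1 − 1·3 = -4, t = 11 − 1·(-32) = 43  (check: 847·(-4) + 79·43 = 9)
  q = 1: r = 4, s = 3 − 1·(-4) = 7, t = -32 − 1·43 = -75  (check: 847·7 + 79·(-75) = 4)
  q = 2: r = 1, s = -4 − 2·7 = -18, t = 43 − 2·(-75) = 193  (check: 847·(-18) + 79·193 = 1)
The row with r = 1 (the gcd) gives the Bezout coefficients s = -18, t = 193.
Result: 847 · (-18) + 79 · (193) = 1.

gcd(847, 79) = 1; s = -18, t = 193 (check: 847·(-18) + 79·193 = 1).


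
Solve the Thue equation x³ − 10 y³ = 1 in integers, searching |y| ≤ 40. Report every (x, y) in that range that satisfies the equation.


The equation is x³ - 10y³ = 1. For fixed y, x³ = 10·y³ + 1, so a solution requires the RHS to be a perfect cube.
Strategy: iterate y from -40 to 40, compute RHS = 10·y³ + 1, and check whether it is a (positive or negative) perfect cube.
Check small values of y:
  y = 0: RHS = 1 = (1)³ ⇒ x = 1 works.
  y = 1: RHS = 11 is not a perfect cube.
  y = -1: RHS = -9 is not a perfect cube.
  y = 2: RHS = 81 is not a perfect cube.
  y = -2: RHS = -79 is not a perfect cube.
  y = 3: RHS = 271 is not a perfect cube.
  y = -3: RHS = -269 is not a perfect cube.
Continuing the search up to |y| = 40 finds no further solutions beyond those listed.
Collected solutions: (1, 0).

Solutions (with |y| ≤ 40): (1, 0).


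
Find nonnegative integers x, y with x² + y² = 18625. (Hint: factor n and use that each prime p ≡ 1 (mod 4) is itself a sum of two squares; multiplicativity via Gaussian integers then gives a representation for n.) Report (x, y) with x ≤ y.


Step 1: Factor n = 18625 = 5^3 · 149.
Step 2: Check the mod-4 condition on each prime factor: 5 ≡ 1 (mod 4), exponent 3; 149 ≡ 1 (mod 4), exponent 1.
All primes ≡ 3 (mod 4) appear to even exponent (or don't appear), so by the two-squares theorem n IS expressible as a sum of two squares.
Step 3: Build a representation. Group n = k² · m with k = 5 and m = 5 · 149 = 745 (a product of primes ≡ 1 (mod 4)); a representation of m scales to one of n via (k·x)² + (k·y)² = k²(x² + y²). Each prime p ≡ 1 (mod 4) is itself a sum of two squares; find a² by testing p − a² for a perfect square:
  5: 5 − 1² = 4 = 2² ⇒ 5 = 1² + 2².
  149: 149 − 1² = 148, 149 − 2² = 145, 149 − 3² = 140, 149 − 4² = 133, 149 − 5² = 124, 149 − 6² = 113, 149 − 7² = 100 = 10² ⇒ 149 = 7² + 10².
  Combine using the Brahmagupta–Fibonacci identity (a² + b²)(c² + d²) = (ac − bd)² + (ad + bc)² = (ac + bd)² + (ad − bc)²:
  5 · 149 = 745: from (1² + 2²)(7² + 10²), take (1·7 − 2·10, 1·10 + 2·7) = (7 − 20, 10 + 14) = (-13, 24); dropping signs (only squares matter) gives (13, 24); check 13² + 24² = 169 + 576 = 745 ✓.
  Scale by k = 5: (5·13, 5·24) = (65, 120).
Step 4: Order so x ≤ y and verify: 65² + 120² = 4225 + 14400 = 18625 = n. ✓

n = 18625 = 65² + 120² (one valid representation with x ≤ y).


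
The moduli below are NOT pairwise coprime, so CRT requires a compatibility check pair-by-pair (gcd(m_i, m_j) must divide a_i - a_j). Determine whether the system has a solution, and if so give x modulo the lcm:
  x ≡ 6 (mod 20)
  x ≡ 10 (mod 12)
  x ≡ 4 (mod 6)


Moduli 20, 12, 6 are not pairwise coprime, so CRT works modulo lcm(m_i) when all pairwise compatibility conditions hold.
Pairwise compatibility: gcd(m_i, m_j) must divide a_i - a_j for every pair.
Merge one congruence at a time:
  Start: x ≡ 6 (mod 20).
  Combine with x ≡ 10 (mod 12): gcd(20, 12) = 4; 10 - 6 = 4, which IS divisible by 4, so compatible.
    Write x = 6 + 20·t and substitute into x ≡ 10 (mod 12): 20·t ≡ 10 − 6 = 4 (mod 12).
    Divide the congruence (and modulus) by g = 4: 5·t ≡ 1 (mod 3).
    Reduce coefficients mod 3: 2·t ≡ 1 (mod 3).
    The inverse of 2 mod 3 is 2 (since 2·2 = 4 = 1·3 + 1), so t ≡ 2·1 = 2 ≡ 2 (mod 3).
    Then x = 6 + 20·2 = 46, valid modulo lcm(20, 12) = 60: x ≡ 46 (mod 60).
  Combine with x ≡ 4 (mod 6): gcd(60, 6) = 6; 4 - 46 = -42, which IS divisible by 6, so compatible.
    Write x = 46 + 60·t and substitute into x ≡ 4 (mod 6): 60·t ≡ 4 − 46 = -42 (mod 6).
    Divide the congruence (and modulus) by g = 6: 10·t ≡ -7 (mod 1).
    Modulo 1 every t works; take t = 0.
    Then x = 46 + 60·0 = 46, valid modulo lcm(60, 6) = 60: x ≡ 46 (mod 60).
Verify: 46 mod 20 = 6, 46 mod 12 = 10, 46 mod 6 = 4.

x ≡ 46 (mod 60).


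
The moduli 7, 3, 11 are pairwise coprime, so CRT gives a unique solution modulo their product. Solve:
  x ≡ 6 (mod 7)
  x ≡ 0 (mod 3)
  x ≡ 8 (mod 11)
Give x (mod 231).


Moduli 7, 3, 11 are pairwise coprime; by CRT there is a unique solution modulo M = 7 · 3 · 11 = 231.
Solve pairwise, accumulating the modulus:
  Start with x ≡ 6 (mod 7).
  Combine with x ≡ 0 (mod 3): since gcd(7, 3) = 1, we get a unique residue mod 21.
    Write x = 6 + 7·t and substitute into x ≡ 0 (mod 3): 7·t ≡ 0 − 6 = -6 (mod 3).
    Reduce coefficients mod 3: 1·t ≡ 0 (mod 3).
    So t ≡ 0 (mod 3).
    Then x = 6 + 7·0 = 6, valid modulo lcm(7, 3) = 21: x ≡ 6 (mod 21).
  Combine with x ≡ 8 (mod 11): since gcd(21, 11) = 1, we get a unique residue mod 231.
    Write x = 6 + 21·t and substitute into x ≡ 8 (mod 11): 21·t ≡ 8 − 6 = 2 (mod 11).
    Reduce coefficients mod 11: 10·t ≡ 2 (mod 11).
    The inverse of 10 mod 11 is 10 (since 10·10 = 100 = 9·11 + 1), so t ≡ 10·2 = 20 ≡ 9 (mod 11).
    Then x = 6 + 21·9 = 195, valid modulo lcm(21, 11) = 231: x ≡ 195 (mod 231).
Verify: 195 mod 7 = 6 ✓, 195 mod 3 = 0 ✓, 195 mod 11 = 8 ✓.

x ≡ 195 (mod 231).


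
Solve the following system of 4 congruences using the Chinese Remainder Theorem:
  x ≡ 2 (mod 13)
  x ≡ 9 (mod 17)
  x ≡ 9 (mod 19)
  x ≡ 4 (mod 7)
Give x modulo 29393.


Product of moduli M = 13 · 17 · 19 · 7 = 29393.
Merge one congruence at a time:
  Start: x ≡ 2 (mod 13).
  Combine with x ≡ 9 (mod 17); new modulus lcm = 221.
    Write x = 2 + 13·t and substitute into x ≡ 9 (mod 17): 13·t ≡ 9 − 2 = 7 (mod 17).
    The inverse of 13 mod 17 is 4 (since 13·4 = 52 = 3·17 + 1), so t ≡ 4·7 = 28 ≡ 11 (mod 17).
    Then x = 2 + 13·11 = 145, valid modulo lcm(13, 17) = 221: x ≡ 145 (mod 221).
  Combine with x ≡ 9 (mod 19); new modulus lcm = 4199.
    Write x = 145 + 221·t and substitute into x ≡ 9 (mod 19): 221·t ≡ 9 − 145 = -136 (mod 19).
    Reduce coefficients mod 19: 12·t ≡ 16 (mod 19).
    The inverse of 12 mod 19 is 8 (since 12·8 = 96 = 5·19 + 1), so t ≡ 8·16 = 128 ≡ 14 (mod 19).
    Then x = 145 + 221·14 = 3239, valid modulo lcm(221, 19) = 4199: x ≡ 3239 (mod 4199).
  Combine with x ≡ 4 (mod 7); new modulus lcm = 29393.
    Write x = 3239 + 4199·t and substitute into x ≡ 4 (mod 7): 4199·t ≡ 4 − 3239 = -3235 (mod 7).
    Reduce coefficients mod 7: 6·t ≡ 6 (mod 7).
    The inverse of 6 mod 7 is 6 (since 6·6 = 36 = 5·7 + 1), so t ≡ 6·6 = 36 ≡ 1 (mod 7).
    Then x = 3239 + 4199·1 = 7438, valid modulo lcm(4199, 7) = 29393: x ≡ 7438 (mod 29393).
Verify against each original: 7438 mod 13 = 2, 7438 mod 17 = 9, 7438 mod 19 = 9, 7438 mod 7 = 4.

x ≡ 7438 (mod 29393).


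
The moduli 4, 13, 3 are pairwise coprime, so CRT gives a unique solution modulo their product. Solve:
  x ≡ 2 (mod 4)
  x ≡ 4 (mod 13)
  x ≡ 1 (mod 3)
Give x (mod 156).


Moduli 4, 13, 3 are pairwise coprime; by CRT there is a unique solution modulo M = 4 · 13 · 3 = 156.
Solve pairwise, accumulating the modulus:
  Start with x ≡ 2 (mod 4).
  Combine with x ≡ 4 (mod 13): since gcd(4, 13) = 1, we get a unique residue mod 52.
    Write x = 2 + 4·t and substitute into x ≡ 4 (mod 13): 4·t ≡ 4 − 2 = 2 (mod 13).
    The inverse of 4 mod 13 is 10 (since 4·10 = 40 = 3·13 + 1), so t ≡ 10·2 = 20 ≡ 7 (mod 13).
    Then x = 2 + 4·7 = 30, valid modulo lcm(4, 13) = 52: x ≡ 30 (mod 52).
  Combine with x ≡ 1 (mod 3): since gcd(52, 3) = 1, we get a unique residue mod 156.
    Write x = 30 + 52·t and substitute into x ≡ 1 (mod 3): 52·t ≡ 1 − 30 = -29 (mod 3).
    Reduce coefficients mod 3: 1·t ≡ 1 (mod 3).
    So t ≡ 1 (mod 3).
    Then x = 30 + 52·1 = 82, valid modulo lcm(52, 3) = 156: x ≡ 82 (mod 156).
Verify: 82 mod 4 = 2 ✓, 82 mod 13 = 4 ✓, 82 mod 3 = 1 ✓.

x ≡ 82 (mod 156).


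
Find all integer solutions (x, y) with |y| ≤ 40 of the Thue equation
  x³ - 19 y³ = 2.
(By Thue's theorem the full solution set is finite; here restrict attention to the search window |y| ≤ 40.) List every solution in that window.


The equation is x³ - 19y³ = 2. For fixed y, x³ = 19·y³ + 2, so a solution requires the RHS to be a perfect cube.
Strategy: iterate y from -40 to 40, compute RHS = 19·y³ + 2, and check whether it is a (positive or negative) perfect cube.
Check small values of y:
  y = 0: RHS = 2 is not a perfect cube.
  y = 1: RHS = 21 is not a perfect cube.
  y = -1: RHS = -17 is not a perfect cube.
  y = 2: RHS = 154 is not a perfect cube.
  y = -2: RHS = -150 is not a perfect cube.
  y = 3: RHS = 515 is not a perfect cube.
  y = -3: RHS = -511 is not a perfect cube.
Continuing the search up to |y| = 40 finds no solutions either.
No (x, y) in the scanned range satisfies the equation.

No integer solutions with |y| ≤ 40.


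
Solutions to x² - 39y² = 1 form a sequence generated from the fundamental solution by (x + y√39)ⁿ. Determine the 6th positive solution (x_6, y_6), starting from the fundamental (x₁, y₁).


Step 1: Find the fundamental solution (x₁, y₁) of x² - 39y² = 1.
  Expand √39 as a continued fraction. a₀ = ⌊√39⌋ = 6; iterate m_{k+1} = d_k·a_k − m_k, d_{k+1} = (39 − m_{k+1}²)/d_k, a_{k+1} = ⌊(a₀ + m_{k+1})/d_{k+1}⌋ (starting m₀ = 0, d₀ = 1), with convergents p_k = a_k·p_{k-1} + p_{k-2}, q_k = a_k·q_{k-1} + q_{k-2} (p₋₁ = 1, q₋₁ = 0):
  k = 0: a₀ = 6; p₀/q₀ = 6/1; p₀² − 39·q₀² = 36 − 39 = -3.
  k = 1: m = 6, d = 3, a = ⌊(6 + 6)/3⌋ = 4; p/q = (4·6 + 1)/(4·1 + 0) = 25/4; p² − 39·q² = 625 − 624 = 1.
  The first convergent with p² − 39·q² = 1 gives the fundamental solution (x₁, y₁) = (25, 4).
Step 2: Apply the recurrence (x_{n+1}, y_{n+1}) = (x₁x_n + 39y₁y_n, x₁y_n + y₁x_n) repeatedly.
  From (x_1, y_1) = (25, 4): x_2 = 25·25 + 39·4·4 = 1249; y_2 = 25·4 + 4·25 = 200.
  From (x_2, y_2) = (1249, 200): x_3 = 25·1249 + 39·4·200 = 62425; y_3 = 25·200 + 4·1249 = 9996.
  From (x_3, y_3) = (62425, 9996): x_4 = 25·62425 + 39·4·9996 = 3120001; y_4 = 25·9996 + 4·62425 = 499600.
  From (x_4, y_4) = (3120001, 499600): x_5 = 25·3120001 + 39·4·499600 = 155937625; y_5 = 25·499600 + 4·3120001 = 24970004.
  From (x_5, y_5) = (155937625, 24970004): x_6 = 25·155937625 + 39·4·24970004 = 7793761249; y_6 = 25·24970004 + 4·155937625 = 1248000600.
Step 3: Verify x_6² - 39·y_6² = 60742714406414040001 - 60742714406414040000 = 1 (should be 1). ✓

(x_1, y_1) = (25, 4); (x_6, y_6) = (7793761249, 1248000600).


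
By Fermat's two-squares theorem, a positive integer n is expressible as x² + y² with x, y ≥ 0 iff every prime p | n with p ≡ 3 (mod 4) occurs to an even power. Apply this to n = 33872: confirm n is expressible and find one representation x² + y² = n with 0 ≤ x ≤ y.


Step 1: Factor n = 33872 = 2^4 · 29 · 73.
Step 2: Check the mod-4 condition on each prime factor: 2 = 2 (special); 29 ≡ 1 (mod 4), exponent 1; 73 ≡ 1 (mod 4), exponent 1.
All primes ≡ 3 (mod 4) appear to even exponent (or don't appear), so by the two-squares theorem n IS expressible as a sum of two squares.
Step 3: Build a representation. Group n = k² · m with k = 4 and m = 29 · 73 = 2117 (a product of primes ≡ 1 (mod 4)); a representation of m scales to one of n via (k·x)² + (k·y)² = k²(x² + y²). Each prime p ≡ 1 (mod 4) is itself a sum of two squares; find a² by testing p − a² for a perfect square:
  29: 29 − 1² = 28, 29 − 2² = 25 = 5² ⇒ 29 = 2² + 5².
  73: 73 − 1² = 72, 73 − 2² = 69, 73 − 3² = 64 = 8² ⇒ 73 = 3² + 8².
  Combine using the Brahmagupta–Fibonacci identity (a² + b²)(c² + d²) = (ac − bd)² + (ad + bc)² = (ac + bd)² + (ad − bc)²:
  29 · 73 = 2117: from (2² + 5²)(3² + 8²), take (2·3 − 5·8, 2·8 + 5·3) = (6 − 40, 16 + 15) = (-34, 31); dropping signs (only squares matter) gives (34, 31); check 34² + 31² = 1156 + 961 = 2117 ✓.
  Scale by k = 4: (4·34, 4·31) = (136, 124).
Step 4: Order so x ≤ y and verify: 124² + 136² = 15376 + 18496 = 33872 = n. ✓

n = 33872 = 124² + 136² (one valid representation with x ≤ y).


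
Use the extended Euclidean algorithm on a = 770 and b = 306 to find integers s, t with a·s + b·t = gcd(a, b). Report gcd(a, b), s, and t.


Euclidean algorithm on (770, 306) — divide until remainder is 0:
  770 = 2 · 306 + 158
  306 = 1 · 158 + 148
  158 = 1 · 148 + 10
  148 = 14 · 10 + 8
  10 = 1 · 8 + 2
  8 = 4 · 2 + 0
gcd(770, 306) = 2.
Track Bezout coefficients alongside the remainders: start with r₀ = 770 = a·1 + b·0 (s = 1, t = 0) and r₁ = 306 = a·0 + b·1 (s = 0, t = 1); each new remainder r_{k+1} = r_{k-1} − q_k·r_k inherits s_{k+1} = s_{k-1} − q_k·s_k, t_{k+1} = t_{k-1} − q_k·t_k, so r_k = a·s_k + b·t_k at every step:
  q = 2: r = 158, s = 1 − 2·0 = 1, t = 0 − 2·1 = -2  (check: 770·1 + 306·(-2) = 158)
  q = 1: r = 148, s = 0 − 1·1 = -1, t = 1 − 1·(-2) = 3  (check: 770·(-1) + 306·3 = 148)
  q = 1: r = 10, s = 1 − 1·(-1) = 2, t = -2 − 1·3 = -5  (check: 770·2 + 306·(-5) = 10)
  q = 14: r = 8, s = -1 − 14·2 = -29, t = 3 − 14·(-5) = 73  (check: 770·(-29) + 306·73 = 8)
  q = 1: r = 2, s = 2 − 1·(-29) = 31, t = -5 − 1·73 = -78  (check: 770·31 + 306·(-78) = 2)
The row with r = 2 (the gcd) gives the Bezout coefficients s = 31, t = -78.
Result: 770 · (31) + 306 · (-78) = 2.

gcd(770, 306) = 2; s = 31, t = -78 (check: 770·31 + 306·(-78) = 2).


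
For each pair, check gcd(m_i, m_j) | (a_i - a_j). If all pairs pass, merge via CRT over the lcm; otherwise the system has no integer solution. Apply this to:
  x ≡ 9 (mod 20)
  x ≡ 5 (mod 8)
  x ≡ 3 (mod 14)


Moduli 20, 8, 14 are not pairwise coprime, so CRT works modulo lcm(m_i) when all pairwise compatibility conditions hold.
Pairwise compatibility: gcd(m_i, m_j) must divide a_i - a_j for every pair.
Merge one congruence at a time:
  Start: x ≡ 9 (mod 20).
  Combine with x ≡ 5 (mod 8): gcd(20, 8) = 4; 5 - 9 = -4, which IS divisible by 4, so compatible.
    Write x = 9 + 20·t and substitute into x ≡ 5 (mod 8): 20·t ≡ 5 − 9 = -4 (mod 8).
    Divide the congruence (and modulus) by g = 4: 5·t ≡ -1 (mod 2).
    Reduce coefficients mod 2: 1·t ≡ 1 (mod 2).
    So t ≡ 1 (mod 2).
    Then x = 9 + 20·1 = 29, valid modulo lcm(20, 8) = 40: x ≡ 29 (mod 40).
  Combine with x ≡ 3 (mod 14): gcd(40, 14) = 2; 3 - 29 = -26, which IS divisible by 2, so compatible.
    Write x = 29 + 40·t and substitute into x ≡ 3 (mod 14): 40·t ≡ 3 − 29 = -26 (mod 14).
    Divide the congruence (and modulus) by g = 2: 20·t ≡ -13 (mod 7).
    Reduce coefficients mod 7: 6·t ≡ 1 (mod 7).
    The inverse of 6 mod 7 is 6 (since 6·6 = 36 = 5·7 + 1), so t ≡ 6·1 = 6 ≡ 6 (mod 7).
    Then x = 29 + 40·6 = 269, valid modulo lcm(40, 14) = 280: x ≡ 269 (mod 280).
Verify: 269 mod 20 = 9, 269 mod 8 = 5, 269 mod 14 = 3.

x ≡ 269 (mod 280).


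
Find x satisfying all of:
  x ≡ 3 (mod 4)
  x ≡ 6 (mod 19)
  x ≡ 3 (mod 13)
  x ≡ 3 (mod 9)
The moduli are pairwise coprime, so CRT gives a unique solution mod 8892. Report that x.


Product of moduli M = 4 · 19 · 13 · 9 = 8892.
Merge one congruence at a time:
  Start: x ≡ 3 (mod 4).
  Combine with x ≡ 6 (mod 19); new modulus lcm = 76.
    Write x = 3 + 4·t and substitute into x ≡ 6 (mod 19): 4·t ≡ 6 − 3 = 3 (mod 19).
    The inverse of 4 mod 19 is 5 (since 4·5 = 20 = 1·19 + 1), so t ≡ 5·3 = 15 ≡ 15 (mod 19).
    Then x = 3 + 4·15 = 63, valid modulo lcm(4, 19) = 76: x ≡ 63 (mod 76).
  Combine with x ≡ 3 (mod 13); new modulus lcm = 988.
    Write x = 63 + 76·t and substitute into x ≡ 3 (mod 13): 76·t ≡ 3 − 63 = -60 (mod 13).
    Reduce coefficients mod 13: 11·t ≡ 5 (mod 13).
    The inverse of 11 mod 13 is 6 (since 11·6 = 66 = 5·13 + 1), so t ≡ 6·5 = 30 ≡ 4 (mod 13).
    Then x = 63 + 76·4 = 367, valid modulo lcm(76, 13) = 988: x ≡ 367 (mod 988).
  Combine with x ≡ 3 (mod 9); new modulus lcm = 8892.
    Write x = 367 + 988·t and substitute into x ≡ 3 (mod 9): 988·t ≡ 3 − 367 = -364 (mod 9).
    Reduce coefficients mod 9: 7·t ≡ 5 (mod 9).
    The inverse of 7 mod 9 is 4 (since 7·4 = 28 = 3·9 + 1), so t ≡ 4·5 = 20 ≡ 2 (mod 9).
    Then x = 367 + 988·2 = 2343, valid modulo lcm(988, 9) = 8892: x ≡ 2343 (mod 8892).
Verify against each original: 2343 mod 4 = 3, 2343 mod 19 = 6, 2343 mod 13 = 3, 2343 mod 9 = 3.

x ≡ 2343 (mod 8892).


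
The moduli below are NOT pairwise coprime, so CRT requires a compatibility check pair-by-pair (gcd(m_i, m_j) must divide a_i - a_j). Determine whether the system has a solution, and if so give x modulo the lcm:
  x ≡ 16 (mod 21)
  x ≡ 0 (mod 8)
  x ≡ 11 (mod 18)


Moduli 21, 8, 18 are not pairwise coprime, so CRT works modulo lcm(m_i) when all pairwise compatibility conditions hold.
Pairwise compatibility: gcd(m_i, m_j) must divide a_i - a_j for every pair.
Merge one congruence at a time:
  Start: x ≡ 16 (mod 21).
  Combine with x ≡ 0 (mod 8): gcd(21, 8) = 1; 0 - 16 = -16, which IS divisible by 1, so compatible.
    Write x = 16 + 21·t and substitute into x ≡ 0 (mod 8): 21·t ≡ 0 − 16 = -16 (mod 8).
    Reduce coefficients mod 8: 5·t ≡ 0 (mod 8).
    The inverse of 5 mod 8 is 5 (since 5·5 = 25 = 3·8 + 1), so t ≡ 5·0 = 0 ≡ 0 (mod 8).
    Then x = 16 + 21·0 = 16, valid modulo lcm(21, 8) = 168: x ≡ 16 (mod 168).
  Combine with x ≡ 11 (mod 18): gcd(168, 18) = 6, and 11 - 16 = -5 is NOT divisible by 6.
    ⇒ system is inconsistent (no integer solution).

No solution (the system is inconsistent).


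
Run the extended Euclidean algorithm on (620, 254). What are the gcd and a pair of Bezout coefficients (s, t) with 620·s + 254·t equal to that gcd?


Euclidean algorithm on (620, 254) — divide until remainder is 0:
  620 = 2 · 254 + 112
  254 = 2 · 112 + 30
  112 = 3 · 30 + 22
  30 = 1 · 22 + 8
  22 = 2 · 8 + 6
  8 = 1 · 6 + 2
  6 = 3 · 2 + 0
gcd(620, 254) = 2.
Track Bezout coefficients alongside the remainders: start with r₀ = 620 = a·1 + b·0 (s = 1, t = 0) and r₁ = 254 = a·0 + b·1 (s = 0, t = 1); each new remainder r_{k+1} = r_{k-1} − q_k·r_k inherits s_{k+1} = s_{k-1} − q_k·s_k, t_{k+1} = t_{k-1} − q_k·t_k, so r_k = a·s_k + b·t_k at every step:
  q = 2: r = 112, s = 1 − 2·0 = 1, t = 0 − 2·1 = -2  (check: 620·1 + 254·(-2) = 112)
  q = 2: r = 30, s = 0 − 2·1 = -2, t = 1 − 2·(-2) = 5  (check: 620·(-2) + 254·5 = 30)
  q = 3: r = 22, s = 1 − 3·(-2) = 7, t = -2 − 3·5 = -17  (check: 620·7 + 254·(-17) = 22)
  q = 1: r = 8, s = -2 − 1·7 = -9, t = 5 − 1·(-17) = 22  (check: 620·(-9) + 254·22 = 8)
  q = 2: r = 6, s = 7 − 2·(-9) = 25, t = -17 − 2·22 = -61  (check: 620·25 + 254·(-61) = 6)
  q = 1: r = 2, s = -9 − 1·25 = -34, t = 22 − 1·(-61) = 83  (check: 620·(-34) + 254·83 = 2)
The row with r = 2 (the gcd) gives the Bezout coefficients s = -34, t = 83.
Result: 620 · (-34) + 254 · (83) = 2.

gcd(620, 254) = 2; s = -34, t = 83 (check: 620·(-34) + 254·83 = 2).


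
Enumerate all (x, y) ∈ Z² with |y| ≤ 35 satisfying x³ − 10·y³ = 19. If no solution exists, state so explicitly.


The equation is x³ - 10y³ = 19. For fixed y, x³ = 10·y³ + 19, so a solution requires the RHS to be a perfect cube.
Strategy: iterate y from -35 to 35, compute RHS = 10·y³ + 19, and check whether it is a (positive or negative) perfect cube.
Check small values of y:
  y = 0: RHS = 19 is not a perfect cube.
  y = 1: RHS = 29 is not a perfect cube.
  y = -1: RHS = 9 is not a perfect cube.
  y = 2: RHS = 99 is not a perfect cube.
  y = -2: RHS = -61 is not a perfect cube.
  y = 3: RHS = 289 is not a perfect cube.
  y = -3: RHS = -251 is not a perfect cube.
Continuing the search up to |y| = 35 finds no solutions either.
No (x, y) in the scanned range satisfies the equation.

No integer solutions with |y| ≤ 35.


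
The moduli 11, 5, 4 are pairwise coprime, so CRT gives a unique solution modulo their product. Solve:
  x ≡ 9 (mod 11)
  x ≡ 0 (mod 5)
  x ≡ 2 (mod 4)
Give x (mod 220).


Moduli 11, 5, 4 are pairwise coprime; by CRT there is a unique solution modulo M = 11 · 5 · 4 = 220.
Solve pairwise, accumulating the modulus:
  Start with x ≡ 9 (mod 11).
  Combine with x ≡ 0 (mod 5): since gcd(11, 5) = 1, we get a unique residue mod 55.
    Write x = 9 + 11·t and substitute into x ≡ 0 (mod 5): 11·t ≡ 0 − 9 = -9 (mod 5).
    Reduce coefficients mod 5: 1·t ≡ 1 (mod 5).
    So t ≡ 1 (mod 5).
    Then x = 9 + 11·1 = 20, valid modulo lcm(11, 5) = 55: x ≡ 20 (mod 55).
  Combine with x ≡ 2 (mod 4): since gcd(55, 4) = 1, we get a unique residue mod 220.
    Write x = 20 + 55·t and substitute into x ≡ 2 (mod 4): 55·t ≡ 2 − 20 = -18 (mod 4).
    Reduce coefficients mod 4: 3·t ≡ 2 (mod 4).
    The inverse of 3 mod 4 is 3 (since 3·3 = 9 = 2·4 + 1), so t ≡ 3·2 = 6 ≡ 2 (mod 4).
    Then x = 20 + 55·2 = 130, valid modulo lcm(55, 4) = 220: x ≡ 130 (mod 220).
Verify: 130 mod 11 = 9 ✓, 130 mod 5 = 0 ✓, 130 mod 4 = 2 ✓.

x ≡ 130 (mod 220).


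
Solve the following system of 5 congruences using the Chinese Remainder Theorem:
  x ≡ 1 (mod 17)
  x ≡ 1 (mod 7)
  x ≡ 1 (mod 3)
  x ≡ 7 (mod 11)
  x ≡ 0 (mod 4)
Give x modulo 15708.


Product of moduli M = 17 · 7 · 3 · 11 · 4 = 15708.
Merge one congruence at a time:
  Start: x ≡ 1 (mod 17).
  Combine with x ≡ 1 (mod 7); new modulus lcm = 119.
    Write x = 1 + 17·t and substitute into x ≡ 1 (mod 7): 17·t ≡ 1 − 1 = 0 (mod 7).
    Reduce coefficients mod 7: 3·t ≡ 0 (mod 7).
    The inverse of 3 mod 7 is 5 (since 3·5 = 15 = 2·7 + 1), so t ≡ 5·0 = 0 ≡ 0 (mod 7).
    Then x = 1 + 17·0 = 1, valid modulo lcm(17, 7) = 119: x ≡ 1 (mod 119).
  Combine with x ≡ 1 (mod 3); new modulus lcm = 357.
    Write x = 1 + 119·t and substitute into x ≡ 1 (mod 3): 119·t ≡ 1 − 1 = 0 (mod 3).
    Reduce coefficients mod 3: 2·t ≡ 0 (mod 3).
    The inverse of 2 mod 3 is 2 (since 2·2 = 4 = 1·3 + 1), so t ≡ 2·0 = 0 ≡ 0 (mod 3).
    Then x = 1 + 119·0 = 1, valid modulo lcm(119, 3) = 357: x ≡ 1 (mod 357).
  Combine with x ≡ 7 (mod 11); new modulus lcm = 3927.
    Write x = 1 + 357·t and substitute into x ≡ 7 (mod 11): 357·t ≡ 7 − 1 = 6 (mod 11).
    Reduce coefficients mod 11: 5·t ≡ 6 (mod 11).
    The inverse of 5 mod 11 is 9 (since 5·9 = 45 = 4·11 + 1), so t ≡ 9·6 = 54 ≡ 10 (mod 11).
    Then x = 1 + 357·10 = 3571, valid modulo lcm(357, 11) = 3927: x ≡ 3571 (mod 3927).
  Combine with x ≡ 0 (mod 4); new modulus lcm = 15708.
    Write x = 3571 + 3927·t and substitute into x ≡ 0 (mod 4): 3927·t ≡ 0 − 3571 = -3571 (mod 4).
    Reduce coefficients mod 4: 3·t ≡ 1 (mod 4).
    The inverse of 3 mod 4 is 3 (since 3·3 = 9 = 2·4 + 1), so t ≡ 3·1 = 3 ≡ 3 (mod 4).
    Then x = 3571 + 3927·3 = 15352, valid modulo lcm(3927, 4) = 15708: x ≡ 15352 (mod 15708).
Verify against each original: 15352 mod 17 = 1, 15352 mod 7 = 1, 15352 mod 3 = 1, 15352 mod 11 = 7, 15352 mod 4 = 0.

x ≡ 15352 (mod 15708).


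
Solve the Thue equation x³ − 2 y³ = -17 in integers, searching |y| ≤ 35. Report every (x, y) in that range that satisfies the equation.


The equation is x³ - 2y³ = -17. For fixed y, x³ = 2·y³ − 17, so a solution requires the RHS to be a perfect cube.
Strategy: iterate y from -35 to 35, compute RHS = 2·y³ − 17, and check whether it is a (positive or negative) perfect cube.
Check small values of y:
  y = 0: RHS = -17 is not a perfect cube.
  y = 1: RHS = -15 is not a perfect cube.
  y = -1: RHS = -19 is not a perfect cube.
  y = 2: RHS = -1 = (-1)³ ⇒ x = -1 works.
  y = -2: RHS = -33 is not a perfect cube.
  y = 3: RHS = 37 is not a perfect cube.
  y = -3: RHS = -71 is not a perfect cube.
Continuing the search up to |y| = 35 finds no further solutions beyond those listed.
Collected solutions: (-1, 2).

Solutions (with |y| ≤ 35): (-1, 2).


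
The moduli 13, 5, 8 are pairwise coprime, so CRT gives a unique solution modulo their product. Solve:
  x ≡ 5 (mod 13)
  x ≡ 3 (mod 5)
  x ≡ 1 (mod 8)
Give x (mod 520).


Moduli 13, 5, 8 are pairwise coprime; by CRT there is a unique solution modulo M = 13 · 5 · 8 = 520.
Solve pairwise, accumulating the modulus:
  Start with x ≡ 5 (mod 13).
  Combine with x ≡ 3 (mod 5): since gcd(13, 5) = 1, we get a unique residue mod 65.
    Write x = 5 + 13·t and substitute into x ≡ 3 (mod 5): 13·t ≡ 3 − 5 = -2 (mod 5).
    Reduce coefficients mod 5: 3·t ≡ 3 (mod 5).
    The inverse of 3 mod 5 is 2 (since 3·2 = 6 = 1·5 + 1), so t ≡ 2·3 = 6 ≡ 1 (mod 5).
    Then x = 5 + 13·1 = 18, valid modulo lcm(13, 5) = 65: x ≡ 18 (mod 65).
  Combine with x ≡ 1 (mod 8): since gcd(65, 8) = 1, we get a unique residue mod 520.
    Write x = 18 + 65·t and substitute into x ≡ 1 (mod 8): 65·t ≡ 1 − 18 = -17 (mod 8).
    Reduce coefficients mod 8: 1·t ≡ 7 (mod 8).
    So t ≡ 7 (mod 8).
    Then x = 18 + 65·7 = 473, valid modulo lcm(65, 8) = 520: x ≡ 473 (mod 520).
Verify: 473 mod 13 = 5 ✓, 473 mod 5 = 3 ✓, 473 mod 8 = 1 ✓.

x ≡ 473 (mod 520).


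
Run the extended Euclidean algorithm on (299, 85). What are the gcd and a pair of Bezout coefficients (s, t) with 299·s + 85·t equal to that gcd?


Euclidean algorithm on (299, 85) — divide until remainder is 0:
  299 = 3 · 85 + 44
  85 = 1 · 44 + 41
  44 = 1 · 41 + 3
  41 = 13 · 3 + 2
  3 = 1 · 2 + 1
  2 = 2 · 1 + 0
gcd(299, 85) = 1.
Track Bezout coefficients alongside the remainders: start with r₀ = 299 = a·1 + b·0 (s = 1, t = 0) and r₁ = 85 = a·0 + b·1 (s = 0, t = 1); each new remainder r_{k+1} = r_{k-1} − q_k·r_k inherits s_{k+1} = s_{k-1} − q_k·s_k, t_{k+1} = t_{k-1} − q_k·t_k, so r_k = a·s_k + b·t_k at every step:
  q = 3: r = 44, s = 1 − 3·0 = 1, t = 0 − 3·1 = -3  (check: 299·1 + 85·(-3) = 44)
  q = 1: r = 41, s = 0 − 1·1 = -1, t = 1 − 1·(-3) = 4  (check: 299·(-1) + 85·4 = 41)
  q = 1: r = 3, s = 1 − 1·(-1) = 2, t = -3 − 1·4 = -7  (check: 299·2 + 85·(-7) = 3)
  q = 13: r = 2, s = -1 − 13·2 = -27, t = 4 − 13·(-7) = 95  (check: 299·(-27) + 85·95 = 2)
  q = 1: r = 1, s = 2 − 1·(-27) = 29, t = -7 − 1·95 = -102  (check: 299·29 + 85·(-102) = 1)
The row with r = 1 (the gcd) gives the Bezout coefficients s = 29, t = -102.
Result: 299 · (29) + 85 · (-102) = 1.

gcd(299, 85) = 1; s = 29, t = -102 (check: 299·29 + 85·(-102) = 1).
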